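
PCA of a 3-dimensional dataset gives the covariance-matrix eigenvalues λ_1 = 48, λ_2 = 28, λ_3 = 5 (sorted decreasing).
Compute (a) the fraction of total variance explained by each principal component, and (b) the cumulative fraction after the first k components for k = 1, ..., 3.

Step 1 — total variance = trace(Sigma) = Σ λ_i = 48 + 28 + 5 = 81.

Step 2 — fraction explained by component i = λ_i / Σ λ:
  PC1: 48/81 = 0.5926
  PC2: 28/81 = 0.3457
  PC3: 5/81 = 0.0617

Step 3 — cumulative fraction after k components = (λ_1 + ... + λ_k) / Σ λ:
  k = 1: 48/81 = 0.5926
  k = 2: (48 + 28)/81 = 76/81 = 0.9383
  k = 3: (48 + 28 + 5)/81 = 81/81 = 1

Summary (fraction, with percent):

explained: PC1 0.5926 (59.26%), PC2 0.3457 (34.57%), PC3 0.0617 (6.17%);  cumulative: 0.5926, 0.9383, 1


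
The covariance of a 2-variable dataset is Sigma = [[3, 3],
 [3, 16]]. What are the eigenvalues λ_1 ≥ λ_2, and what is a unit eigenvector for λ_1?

Step 1 — characteristic polynomial of 2×2 Sigma:
  det(Sigma - λI) = λ² - trace · λ + det = 0.
  trace = 3 + 16 = 19, det = 3·16 - (3)² = 39.
Step 2 — discriminant:
  Δ = trace² - 4·det = 361 - 156 = 205.
Step 3 — eigenvalues:
  λ = (trace ± √Δ)/2 = (19 ± 14.3178)/2,
  λ_1 = 16.6589,  λ_2 = 2.3411.

Step 4 — unit eigenvector for λ_1: solve (Sigma - λ_1 I)v = 0. First row:
  (3 - 16.6589)·v_x + (3)·v_y = 0, i.e. (-13.6589)·v_x + (3)·v_y = 0,
  so v ∝ (b, λ_1 - a) = (3, 13.6589) = u.
  ||u|| = √((3)² + (13.6589)²) = √(195.5658) ≈ 13.9845,
  v_1 = u/||u|| ≈ (0.2145, 0.9767) (||v_1|| = 1).

λ_1 = 16.6589,  λ_2 = 2.3411;  v_1 ≈ (0.2145, 0.9767)


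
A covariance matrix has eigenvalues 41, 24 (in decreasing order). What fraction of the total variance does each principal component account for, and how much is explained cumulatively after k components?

Step 1 — total variance = trace(Sigma) = Σ λ_i = 41 + 24 = 65.

Step 2 — fraction explained by component i = λ_i / Σ λ:
  PC1: 41/65 = 0.6308
  PC2: 24/65 = 0.3692

Step 3 — cumulative fraction after k components = (λ_1 + ... + λ_k) / Σ λ:
  k = 1: 41/65 = 0.6308
  k = 2: (41 + 24)/65 = 65/65 = 1

Summary (fraction, with percent):

explained: PC1 0.6308 (63.08%), PC2 0.3692 (36.92%);  cumulative: 0.6308, 1


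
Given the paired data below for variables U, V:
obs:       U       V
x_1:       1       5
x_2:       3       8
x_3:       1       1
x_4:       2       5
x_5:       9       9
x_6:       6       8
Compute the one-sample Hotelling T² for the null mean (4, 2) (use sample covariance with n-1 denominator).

Step 1 — sample mean vector:
  mean(U) = (1 + 3 + 1 + 2 + 9 + 6) / 6 = 22/6 = 3.6667
  mean(V) = (5 + 8 + 1 + 5 + 9 + 8) / 6 = 36/6 = 6
  x̄ = (3.6667, 6),  deviation x̄ - mu_0 = (3.6667, 6) - (4, 2) = (-0.3333, 4).

Step 2 — sample covariance matrix, S[i,j] = (1/(n-1)) · Σ_k (x_{k,i} - mean_i) · (x_{k,j} - mean_j), divisor n-1 = 5:
  S[U,U] = ((-2.6667)·(-2.6667) + (-0.6667)·(-0.6667) + (-2.6667)·(-2.6667) + (-1.6667)·(-1.6667) + (5.3333)·(5.3333) + (2.3333)·(2.3333)) / 5 = 51.3333/5 = 10.2667
  S[U,V] = ((-2.6667)·(-1) + (-0.6667)·(2) + (-2.6667)·(-5) + (-1.6667)·(-1) + (5.3333)·(3) + (2.3333)·(2)) / 5 = 37/5 = 7.4
  S[V,V] = ((-1)·(-1) + (2)·(2) + (-5)·(-5) + (-1)·(-1) + (3)·(3) + (2)·(2)) / 5 = 44/5 = 8.8
  S = [[10.2667, 7.4],
 [7.4, 8.8]].

Step 3 — invert S. det(S) = 10.2667·8.8 - (7.4)² = 35.5867.
  S^{-1} = (1/det) · [[d, -b], [-b, a]] = [[0.2473, -0.2079],
 [-0.2079, 0.2885]].

Step 4 — quadratic form (x̄ - mu_0)^T · S^{-1} · (x̄ - mu_0):
  S^{-1} · (x̄ - mu_0) = (-0.9142, 1.2233),
  (x̄ - mu_0)^T · [...] = (-0.3333)·(-0.9142) + (4)·(1.2233) = 5.198.

Step 5 — scale by n: T² = 6 · 5.198 = 31.1877.

T² ≈ 31.1877


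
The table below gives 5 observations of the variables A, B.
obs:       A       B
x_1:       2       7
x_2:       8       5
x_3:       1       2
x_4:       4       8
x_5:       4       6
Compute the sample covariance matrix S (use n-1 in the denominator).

Step 1 — column means:
  mean(A) = (2 + 8 + 1 + 4 + 4) / 5 = 19/5 = 3.8
  mean(B) = (7 + 5 + 2 + 8 + 6) / 5 = 28/5 = 5.6

Step 2 — sample covariance S[i,j] = (1/(n-1)) · Σ_k (x_{k,i} - mean_i) · (x_{k,j} - mean_j), with n-1 = 4.
  S[A,A] = ((-1.8)·(-1.8) + (4.2)·(4.2) + (-2.8)·(-2.8) + (0.2)·(0.2) + (0.2)·(0.2)) / 4 = 28.8/4 = 7.2
  S[A,B] = ((-1.8)·(1.4) + (4.2)·(-0.6) + (-2.8)·(-3.6) + (0.2)·(2.4) + (0.2)·(0.4)) / 4 = 5.6/4 = 1.4
  S[B,B] = ((1.4)·(1.4) + (-0.6)·(-0.6) + (-3.6)·(-3.6) + (2.4)·(2.4) + (0.4)·(0.4)) / 4 = 21.2/4 = 5.3

S is symmetric (S[j,i] = S[i,j]). Assembling:

S = [[7.2, 1.4],
 [1.4, 5.3]]


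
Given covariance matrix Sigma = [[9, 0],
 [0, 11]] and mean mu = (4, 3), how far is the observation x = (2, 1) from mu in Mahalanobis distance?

Step 1 — centre the observation: (x - mu) = (-2, -2).

Step 2 — invert Sigma. det(Sigma) = 9·11 - (0)² = 99.
  Sigma^{-1} = (1/det) · [[d, -b], [-b, a]] = [[0.1111, 0],
 [0, 0.0909]].

Step 3 — form the quadratic (x - mu)^T · Sigma^{-1} · (x - mu):
  Sigma^{-1} · (x - mu) = (-0.2222, -0.1818).
  (x - mu)^T · [Sigma^{-1} · (x - mu)] = (-2)·(-0.2222) + (-2)·(-0.1818) = 0.8081.

Step 4 — take square root: d = √(0.8081) ≈ 0.8989.

d(x, mu) = √(0.8081) ≈ 0.8989


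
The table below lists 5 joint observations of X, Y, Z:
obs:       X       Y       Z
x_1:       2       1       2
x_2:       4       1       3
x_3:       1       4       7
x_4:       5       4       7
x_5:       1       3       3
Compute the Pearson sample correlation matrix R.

Step 1 — column means:
  mean(X) = (2 + 4 + 1 + 5 + 1) / 5 = 13/5 = 2.6
  mean(Y) = (1 + 1 + 4 + 4 + 3) / 5 = 13/5 = 2.6
  mean(Z) = (2 + 3 + 7 + 7 + 3) / 5 = 22/5 = 4.4

Step 2 — sample variances and covariances s[i,j] = (1/(n-1)) · Σ_k (x_{k,i} - mean_i) · (x_{k,j} - mean_j), with n-1 = 4:
  s[X,X] = ((-0.6)·(-0.6) + (1.4)·(1.4) + (-1.6)·(-1.6) + (2.4)·(2.4) + (-1.6)·(-1.6)) / 4 = 13.2/4 = 3.3
  s[X,Y] = ((-0.6)·(-1.6) + (1.4)·(-1.6) + (-1.6)·(1.4) + (2.4)·(1.4) + (-1.6)·(0.4)) / 4 = -0.8/4 = -0.2
  s[X,Z] = ((-0.6)·(-2.4) + (1.4)·(-1.4) + (-1.6)·(2.6) + (2.4)·(2.6) + (-1.6)·(-1.4)) / 4 = 3.8/4 = 0.95
  s[Y,Y] = ((-1.6)·(-1.6) + (-1.6)·(-1.6) + (1.4)·(1.4) + (1.4)·(1.4) + (0.4)·(0.4)) / 4 = 9.2/4 = 2.3
  s[Y,Z] = ((-1.6)·(-2.4) + (-1.6)·(-1.4) + (1.4)·(2.6) + (1.4)·(2.6) + (0.4)·(-1.4)) / 4 = 12.8/4 = 3.2
  s[Z,Z] = ((-2.4)·(-2.4) + (-1.4)·(-1.4) + (2.6)·(2.6) + (2.6)·(2.6) + (-1.4)·(-1.4)) / 4 = 23.2/4 = 5.8
  Sample standard deviations s_i = √(s[i,i]):
  s(X) = √(3.3) = 1.8166
  s(Y) = √(2.3) = 1.5166
  s(Z) = √(5.8) = 2.4083

Step 3 — r_{ij} = s_{ij} / (s_i · s_j):
  r[X,X] = 1 (diagonal).
  r[X,Y] = -0.2 / (1.8166 · 1.5166) = -0.2 / 2.755 = -0.0726
  r[X,Z] = 0.95 / (1.8166 · 2.4083) = 0.95 / 4.3749 = 0.2171
  r[Y,Y] = 1 (diagonal).
  r[Y,Z] = 3.2 / (1.5166 · 2.4083) = 3.2 / 3.6524 = 0.8761
  r[Z,Z] = 1 (diagonal).

R is symmetric with unit diagonal. Assembling:

R = [[1, -0.0726, 0.2171],
 [-0.0726, 1, 0.8761],
 [0.2171, 0.8761, 1]]


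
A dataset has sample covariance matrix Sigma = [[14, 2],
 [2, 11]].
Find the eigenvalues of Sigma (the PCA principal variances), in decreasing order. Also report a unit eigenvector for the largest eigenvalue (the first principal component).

Step 1 — characteristic polynomial of 2×2 Sigma:
  det(Sigma - λI) = λ² - trace · λ + det = 0.
  trace = 14 + 11 = 25, det = 14·11 - (2)² = 150.
Step 2 — discriminant:
  Δ = trace² - 4·det = 625 - 600 = 25.
Step 3 — eigenvalues:
  λ = (trace ± √Δ)/2 = (25 ± 5)/2,
  λ_1 = 15,  λ_2 = 10.

Step 4 — unit eigenvector for λ_1: solve (Sigma - λ_1 I)v = 0. First row:
  (14 - 15)·v_x + (2)·v_y = 0, i.e. (-1)·v_x + (2)·v_y = 0,
  so v ∝ (b, λ_1 - a) = (2, 1) = u.
  ||u|| = √((2)² + (1)²) = √(5) ≈ 2.2361,
  v_1 = u/||u|| ≈ (0.8944, 0.4472) (||v_1|| = 1).

λ_1 = 15,  λ_2 = 10;  v_1 ≈ (0.8944, 0.4472)


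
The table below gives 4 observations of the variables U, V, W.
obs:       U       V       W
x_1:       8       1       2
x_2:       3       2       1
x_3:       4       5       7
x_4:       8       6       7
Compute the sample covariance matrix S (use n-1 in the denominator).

Step 1 — column means:
  mean(U) = (8 + 3 + 4 + 8) / 4 = 23/4 = 5.75
  mean(V) = (1 + 2 + 5 + 6) / 4 = 14/4 = 3.5
  mean(W) = (2 + 1 + 7 + 7) / 4 = 17/4 = 4.25

Step 2 — sample covariance S[i,j] = (1/(n-1)) · Σ_k (x_{k,i} - mean_i) · (x_{k,j} - mean_j), with n-1 = 3.
  S[U,U] = ((2.25)·(2.25) + (-2.75)·(-2.75) + (-1.75)·(-1.75) + (2.25)·(2.25)) / 3 = 20.75/3 = 6.9167
  S[U,V] = ((2.25)·(-2.5) + (-2.75)·(-1.5) + (-1.75)·(1.5) + (2.25)·(2.5)) / 3 = 1.5/3 = 0.5
  S[U,W] = ((2.25)·(-2.25) + (-2.75)·(-3.25) + (-1.75)·(2.75) + (2.25)·(2.75)) / 3 = 5.25/3 = 1.75
  S[V,V] = ((-2.5)·(-2.5) + (-1.5)·(-1.5) + (1.5)·(1.5) + (2.5)·(2.5)) / 3 = 17/3 = 5.6667
  S[V,W] = ((-2.5)·(-2.25) + (-1.5)·(-3.25) + (1.5)·(2.75) + (2.5)·(2.75)) / 3 = 21.5/3 = 7.1667
  S[W,W] = ((-2.25)·(-2.25) + (-3.25)·(-3.25) + (2.75)·(2.75) + (2.75)·(2.75)) / 3 = 30.75/3 = 10.25

S is symmetric (S[j,i] = S[i,j]). Assembling:

S = [[6.9167, 0.5, 1.75],
 [0.5, 5.6667, 7.1667],
 [1.75, 7.1667, 10.25]]


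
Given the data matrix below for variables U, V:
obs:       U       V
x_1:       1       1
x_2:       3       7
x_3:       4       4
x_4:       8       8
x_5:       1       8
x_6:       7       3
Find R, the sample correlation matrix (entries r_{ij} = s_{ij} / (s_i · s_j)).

Step 1 — column means:
  mean(U) = (1 + 3 + 4 + 8 + 1 + 7) / 6 = 24/6 = 4
  mean(V) = (1 + 7 + 4 + 8 + 8 + 3) / 6 = 31/6 = 5.1667

Step 2 — sample variances and covariances s[i,j] = (1/(n-1)) · Σ_k (x_{k,i} - mean_i) · (x_{k,j} - mean_j), with n-1 = 5:
  s[U,U] = ((-3)·(-3) + (-1)·(-1) + (0)·(0) + (4)·(4) + (-3)·(-3) + (3)·(3)) / 5 = 44/5 = 8.8
  s[U,V] = ((-3)·(-4.1667) + (-1)·(1.8333) + (0)·(-1.1667) + (4)·(2.8333) + (-3)·(2.8333) + (3)·(-2.1667)) / 5 = 7/5 = 1.4
  s[V,V] = ((-4.1667)·(-4.1667) + (1.8333)·(1.8333) + (-1.1667)·(-1.1667) + (2.8333)·(2.8333) + (2.8333)·(2.8333) + (-2.1667)·(-2.1667)) / 5 = 42.8333/5 = 8.5667
  Sample standard deviations s_i = √(s[i,i]):
  s(U) = √(8.8) = 2.9665
  s(V) = √(8.5667) = 2.9269

Step 3 — r_{ij} = s_{ij} / (s_i · s_j):
  r[U,U] = 1 (diagonal).
  r[U,V] = 1.4 / (2.9665 · 2.9269) = 1.4 / 8.6825 = 0.1612
  r[V,V] = 1 (diagonal).

R is symmetric with unit diagonal. Assembling:

R = [[1, 0.1612],
 [0.1612, 1]]


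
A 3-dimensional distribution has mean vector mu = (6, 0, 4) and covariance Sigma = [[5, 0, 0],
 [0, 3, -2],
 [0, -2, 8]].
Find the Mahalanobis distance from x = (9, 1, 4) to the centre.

Step 1 — centre the observation: (x - mu) = (3, 1, 0).

Step 2 — invert Sigma (cofactor / det for 3×3, or solve directly):
  Sigma^{-1} = [[0.2, 0, 0],
 [0, 0.4, 0.1],
 [0, 0.1, 0.15]].

Step 3 — form the quadratic (x - mu)^T · Sigma^{-1} · (x - mu):
  Sigma^{-1} · (x - mu) = (0.6, 0.4, 0.1).
  (x - mu)^T · [Sigma^{-1} · (x - mu)] = (3)·(0.6) + (1)·(0.4) + (0)·(0.1) = 2.2.

Step 4 — take square root: d = √(2.2) ≈ 1.4832.

d(x, mu) = √(2.2) ≈ 1.4832


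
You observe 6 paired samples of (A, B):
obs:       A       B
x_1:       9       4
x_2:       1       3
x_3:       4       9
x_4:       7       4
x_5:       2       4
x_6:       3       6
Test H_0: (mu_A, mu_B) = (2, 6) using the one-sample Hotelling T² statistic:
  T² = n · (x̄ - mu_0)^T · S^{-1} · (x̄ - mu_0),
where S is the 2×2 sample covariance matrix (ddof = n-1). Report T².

Step 1 — sample mean vector:
  mean(A) = (9 + 1 + 4 + 7 + 2 + 3) / 6 = 26/6 = 4.3333
  mean(B) = (4 + 3 + 9 + 4 + 4 + 6) / 6 = 30/6 = 5
  x̄ = (4.3333, 5),  deviation x̄ - mu_0 = (4.3333, 5) - (2, 6) = (2.3333, -1).

Step 2 — sample covariance matrix, S[i,j] = (1/(n-1)) · Σ_k (x_{k,i} - mean_i) · (x_{k,j} - mean_j), divisor n-1 = 5:
  S[A,A] = ((4.6667)·(4.6667) + (-3.3333)·(-3.3333) + (-0.3333)·(-0.3333) + (2.6667)·(2.6667) + (-2.3333)·(-2.3333) + (-1.3333)·(-1.3333)) / 5 = 47.3333/5 = 9.4667
  S[A,B] = ((4.6667)·(-1) + (-3.3333)·(-2) + (-0.3333)·(4) + (2.6667)·(-1) + (-2.3333)·(-1) + (-1.3333)·(1)) / 5 = -1/5 = -0.2
  S[B,B] = ((-1)·(-1) + (-2)·(-2) + (4)·(4) + (-1)·(-1) + (-1)·(-1) + (1)·(1)) / 5 = 24/5 = 4.8
  S = [[9.4667, -0.2],
 [-0.2, 4.8]].

Step 3 — invert S. det(S) = 9.4667·4.8 - (-0.2)² = 45.4.
  S^{-1} = (1/det) · [[d, -b], [-b, a]] = [[0.1057, 0.0044],
 [0.0044, 0.2085]].

Step 4 — quadratic form (x̄ - mu_0)^T · S^{-1} · (x̄ - mu_0):
  S^{-1} · (x̄ - mu_0) = (0.2423, -0.1982),
  (x̄ - mu_0)^T · [...] = (2.3333)·(0.2423) + (-1)·(-0.1982) = 0.7636.

Step 5 — scale by n: T² = 6 · 0.7636 = 4.5815.

T² ≈ 4.5815


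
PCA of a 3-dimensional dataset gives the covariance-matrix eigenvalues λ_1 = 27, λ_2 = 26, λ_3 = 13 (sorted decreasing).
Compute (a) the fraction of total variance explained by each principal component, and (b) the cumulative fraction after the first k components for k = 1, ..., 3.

Step 1 — total variance = trace(Sigma) = Σ λ_i = 27 + 26 + 13 = 66.

Step 2 — fraction explained by component i = λ_i / Σ λ:
  PC1: 27/66 = 0.4091
  PC2: 26/66 = 0.3939
  PC3: 13/66 = 0.197

Step 3 — cumulative fraction after k components = (λ_1 + ... + λ_k) / Σ λ:
  k = 1: 27/66 = 0.4091
  k = 2: (27 + 26)/66 = 53/66 = 0.803
  k = 3: (27 + 26 + 13)/66 = 66/66 = 1

Summary (fraction, with percent):

explained: PC1 0.4091 (40.91%), PC2 0.3939 (39.39%), PC3 0.197 (19.7%);  cumulative: 0.4091, 0.803, 1


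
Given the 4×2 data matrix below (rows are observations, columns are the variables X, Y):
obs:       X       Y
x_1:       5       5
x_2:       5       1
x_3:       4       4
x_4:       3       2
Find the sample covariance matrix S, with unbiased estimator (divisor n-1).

Step 1 — column means:
  mean(X) = (5 + 5 + 4 + 3) / 4 = 17/4 = 4.25
  mean(Y) = (5 + 1 + 4 + 2) / 4 = 12/4 = 3

Step 2 — sample covariance S[i,j] = (1/(n-1)) · Σ_k (x_{k,i} - mean_i) · (x_{k,j} - mean_j), with n-1 = 3.
  S[X,X] = ((0.75)·(0.75) + (0.75)·(0.75) + (-0.25)·(-0.25) + (-1.25)·(-1.25)) / 3 = 2.75/3 = 0.9167
  S[X,Y] = ((0.75)·(2) + (0.75)·(-2) + (-0.25)·(1) + (-1.25)·(-1)) / 3 = 1/3 = 0.3333
  S[Y,Y] = ((2)·(2) + (-2)·(-2) + (1)·(1) + (-1)·(-1)) / 3 = 10/3 = 3.3333

S is symmetric (S[j,i] = S[i,j]). Assembling:

S = [[0.9167, 0.3333],
 [0.3333, 3.3333]]


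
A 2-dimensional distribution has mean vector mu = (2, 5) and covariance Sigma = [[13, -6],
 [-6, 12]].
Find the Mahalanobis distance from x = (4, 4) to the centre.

Step 1 — centre the observation: (x - mu) = (2, -1).

Step 2 — invert Sigma. det(Sigma) = 13·12 - (-6)² = 120.
  Sigma^{-1} = (1/det) · [[d, -b], [-b, a]] = [[0.1, 0.05],
 [0.05, 0.1083]].

Step 3 — form the quadratic (x - mu)^T · Sigma^{-1} · (x - mu):
  Sigma^{-1} · (x - mu) = (0.15, -0.0083).
  (x - mu)^T · [Sigma^{-1} · (x - mu)] = (2)·(0.15) + (-1)·(-0.0083) = 0.3083.

Step 4 — take square root: d = √(0.3083) ≈ 0.5553.

d(x, mu) = √(0.3083) ≈ 0.5553


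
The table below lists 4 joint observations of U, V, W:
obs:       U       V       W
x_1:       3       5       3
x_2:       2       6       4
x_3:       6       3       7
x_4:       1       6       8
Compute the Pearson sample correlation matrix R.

Step 1 — column means:
  mean(U) = (3 + 2 + 6 + 1) / 4 = 12/4 = 3
  mean(V) = (5 + 6 + 3 + 6) / 4 = 20/4 = 5
  mean(W) = (3 + 4 + 7 + 8) / 4 = 22/4 = 5.5

Step 2 — sample variances and covariances s[i,j] = (1/(n-1)) · Σ_k (x_{k,i} - mean_i) · (x_{k,j} - mean_j), with n-1 = 3:
  s[U,U] = ((0)·(0) + (-1)·(-1) + (3)·(3) + (-2)·(-2)) / 3 = 14/3 = 4.6667
  s[U,V] = ((0)·(0) + (-1)·(1) + (3)·(-2) + (-2)·(1)) / 3 = -9/3 = -3
  s[U,W] = ((0)·(-2.5) + (-1)·(-1.5) + (3)·(1.5) + (-2)·(2.5)) / 3 = 1/3 = 0.3333
  s[V,V] = ((0)·(0) + (1)·(1) + (-2)·(-2) + (1)·(1)) / 3 = 6/3 = 2
  s[V,W] = ((0)·(-2.5) + (1)·(-1.5) + (-2)·(1.5) + (1)·(2.5)) / 3 = -2/3 = -0.6667
  s[W,W] = ((-2.5)·(-2.5) + (-1.5)·(-1.5) + (1.5)·(1.5) + (2.5)·(2.5)) / 3 = 17/3 = 5.6667
  Sample standard deviations s_i = √(s[i,i]):
  s(U) = √(4.6667) = 2.1602
  s(V) = √(2) = 1.4142
  s(W) = √(5.6667) = 2.3805

Step 3 — r_{ij} = s_{ij} / (s_i · s_j):
  r[U,U] = 1 (diagonal).
  r[U,V] = -3 / (2.1602 · 1.4142) = -3 / 3.0551 = -0.982
  r[U,W] = 0.3333 / (2.1602 · 2.3805) = 0.3333 / 5.1424 = 0.0648
  r[V,V] = 1 (diagonal).
  r[V,W] = -0.6667 / (1.4142 · 2.3805) = -0.6667 / 3.3665 = -0.198
  r[W,W] = 1 (diagonal).

R is symmetric with unit diagonal. Assembling:

R = [[1, -0.982, 0.0648],
 [-0.982, 1, -0.198],
 [0.0648, -0.198, 1]]


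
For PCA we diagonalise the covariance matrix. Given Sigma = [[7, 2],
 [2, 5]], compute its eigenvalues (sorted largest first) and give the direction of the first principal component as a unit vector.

Step 1 — characteristic polynomial of 2×2 Sigma:
  det(Sigma - λI) = λ² - trace · λ + det = 0.
  trace = 7 + 5 = 12, det = 7·5 - (2)² = 31.
Step 2 — discriminant:
  Δ = trace² - 4·det = 144 - 124 = 20.
Step 3 — eigenvalues:
  λ = (trace ± √Δ)/2 = (12 ± 4.4721)/2,
  λ_1 = 8.2361,  λ_2 = 3.7639.

Step 4 — unit eigenvector for λ_1: solve (Sigma - λ_1 I)v = 0. First row:
  (7 - 8.2361)·v_x + (2)·v_y = 0, i.e. (-1.2361)·v_x + (2)·v_y = 0,
  so v ∝ (b, λ_1 - a) = (2, 1.2361) = u.
  ||u|| = √((2)² + (1.2361)²) = √(5.5279) ≈ 2.3511,
  v_1 = u/||u|| ≈ (0.8507, 0.5257) (||v_1|| = 1).

λ_1 = 8.2361,  λ_2 = 3.7639;  v_1 ≈ (0.8507, 0.5257)


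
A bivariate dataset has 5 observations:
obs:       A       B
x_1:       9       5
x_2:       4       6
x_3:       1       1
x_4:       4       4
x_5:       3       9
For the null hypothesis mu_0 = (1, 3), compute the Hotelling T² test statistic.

Step 1 — sample mean vector:
  mean(A) = (9 + 4 + 1 + 4 + 3) / 5 = 21/5 = 4.2
  mean(B) = (5 + 6 + 1 + 4 + 9) / 5 = 25/5 = 5
  x̄ = (4.2, 5),  deviation x̄ - mu_0 = (4.2, 5) - (1, 3) = (3.2, 2).

Step 2 — sample covariance matrix, S[i,j] = (1/(n-1)) · Σ_k (x_{k,i} - mean_i) · (x_{k,j} - mean_j), divisor n-1 = 4:
  S[A,A] = ((4.8)·(4.8) + (-0.2)·(-0.2) + (-3.2)·(-3.2) + (-0.2)·(-0.2) + (-1.2)·(-1.2)) / 4 = 34.8/4 = 8.7
  S[A,B] = ((4.8)·(0) + (-0.2)·(1) + (-3.2)·(-4) + (-0.2)·(-1) + (-1.2)·(4)) / 4 = 8/4 = 2
  S[B,B] = ((0)·(0) + (1)·(1) + (-4)·(-4) + (-1)·(-1) + (4)·(4)) / 4 = 34/4 = 8.5
  S = [[8.7, 2],
 [2, 8.5]].

Step 3 — invert S. det(S) = 8.7·8.5 - (2)² = 69.95.
  S^{-1} = (1/det) · [[d, -b], [-b, a]] = [[0.1215, -0.0286],
 [-0.0286, 0.1244]].

Step 4 — quadratic form (x̄ - mu_0)^T · S^{-1} · (x̄ - mu_0):
  S^{-1} · (x̄ - mu_0) = (0.3317, 0.1573),
  (x̄ - mu_0)^T · [...] = (3.2)·(0.3317) + (2)·(0.1573) = 1.3758.

Step 5 — scale by n: T² = 5 · 1.3758 = 6.8792.

T² ≈ 6.8792


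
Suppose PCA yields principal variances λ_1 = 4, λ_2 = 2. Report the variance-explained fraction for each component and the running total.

Step 1 — total variance = trace(Sigma) = Σ λ_i = 4 + 2 = 6.

Step 2 — fraction explained by component i = λ_i / Σ λ:
  PC1: 4/6 = 0.6667
  PC2: 2/6 = 0.3333

Step 3 — cumulative fraction after k components = (λ_1 + ... + λ_k) / Σ λ:
  k = 1: 4/6 = 0.6667
  k = 2: (4 + 2)/6 = 6/6 = 1

Summary (fraction, with percent):

explained: PC1 0.6667 (66.67%), PC2 0.3333 (33.33%);  cumulative: 0.6667, 1


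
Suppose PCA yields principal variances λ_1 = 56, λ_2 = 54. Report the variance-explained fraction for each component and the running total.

Step 1 — total variance = trace(Sigma) = Σ λ_i = 56 + 54 = 110.

Step 2 — fraction explained by component i = λ_i / Σ λ:
  PC1: 56/110 = 0.5091
  PC2: 54/110 = 0.4909

Step 3 — cumulative fraction after k components = (λ_1 + ... + λ_k) / Σ λ:
  k = 1: 56/110 = 0.5091
  k = 2: (56 + 54)/110 = 110/110 = 1

Summary (fraction, with percent):

explained: PC1 0.5091 (50.91%), PC2 0.4909 (49.09%);  cumulative: 0.5091, 1


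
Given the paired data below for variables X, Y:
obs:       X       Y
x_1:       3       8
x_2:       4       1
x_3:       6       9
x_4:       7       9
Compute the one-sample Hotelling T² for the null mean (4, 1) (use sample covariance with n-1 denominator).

Step 1 — sample mean vector:
  mean(X) = (3 + 4 + 6 + 7) / 4 = 20/4 = 5
  mean(Y) = (8 + 1 + 9 + 9) / 4 = 27/4 = 6.75
  x̄ = (5, 6.75),  deviation x̄ - mu_0 = (5, 6.75) - (4, 1) = (1, 5.75).

Step 2 — sample covariance matrix, S[i,j] = (1/(n-1)) · Σ_k (x_{k,i} - mean_i) · (x_{k,j} - mean_j), divisor n-1 = 3:
  S[X,X] = ((-2)·(-2) + (-1)·(-1) + (1)·(1) + (2)·(2)) / 3 = 10/3 = 3.3333
  S[X,Y] = ((-2)·(1.25) + (-1)·(-5.75) + (1)·(2.25) + (2)·(2.25)) / 3 = 10/3 = 3.3333
  S[Y,Y] = ((1.25)·(1.25) + (-5.75)·(-5.75) + (2.25)·(2.25) + (2.25)·(2.25)) / 3 = 44.75/3 = 14.9167
  S = [[3.3333, 3.3333],
 [3.3333, 14.9167]].

Step 3 — invert S. det(S) = 3.3333·14.9167 - (3.3333)² = 38.6111.
  S^{-1} = (1/det) · [[d, -b], [-b, a]] = [[0.3863, -0.0863],
 [-0.0863, 0.0863]].

Step 4 — quadratic form (x̄ - mu_0)^T · S^{-1} · (x̄ - mu_0):
  S^{-1} · (x̄ - mu_0) = (-0.1101, 0.4101),
  (x̄ - mu_0)^T · [...] = (1)·(-0.1101) + (5.75)·(0.4101) = 2.2478.

Step 5 — scale by n: T² = 4 · 2.2478 = 8.9914.

T² ≈ 8.9914


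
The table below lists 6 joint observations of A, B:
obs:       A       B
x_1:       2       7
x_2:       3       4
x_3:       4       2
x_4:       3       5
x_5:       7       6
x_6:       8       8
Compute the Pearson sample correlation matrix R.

Step 1 — column means:
  mean(A) = (2 + 3 + 4 + 3 + 7 + 8) / 6 = 27/6 = 4.5
  mean(B) = (7 + 4 + 2 + 5 + 6 + 8) / 6 = 32/6 = 5.3333

Step 2 — sample variances and covariances s[i,j] = (1/(n-1)) · Σ_k (x_{k,i} - mean_i) · (x_{k,j} - mean_j), with n-1 = 5:
  s[A,A] = ((-2.5)·(-2.5) + (-1.5)·(-1.5) + (-0.5)·(-0.5) + (-1.5)·(-1.5) + (2.5)·(2.5) + (3.5)·(3.5)) / 5 = 29.5/5 = 5.9
  s[A,B] = ((-2.5)·(1.6667) + (-1.5)·(-1.3333) + (-0.5)·(-3.3333) + (-1.5)·(-0.3333) + (2.5)·(0.6667) + (3.5)·(2.6667)) / 5 = 11/5 = 2.2
  s[B,B] = ((1.6667)·(1.6667) + (-1.3333)·(-1.3333) + (-3.3333)·(-3.3333) + (-0.3333)·(-0.3333) + (0.6667)·(0.6667) + (2.6667)·(2.6667)) / 5 = 23.3333/5 = 4.6667
  Sample standard deviations s_i = √(s[i,i]):
  s(A) = √(5.9) = 2.429
  s(B) = √(4.6667) = 2.1602

Step 3 — r_{ij} = s_{ij} / (s_i · s_j):
  r[A,A] = 1 (diagonal).
  r[A,B] = 2.2 / (2.429 · 2.1602) = 2.2 / 5.2472 = 0.4193
  r[B,B] = 1 (diagonal).

R is symmetric with unit diagonal. Assembling:

R = [[1, 0.4193],
 [0.4193, 1]]


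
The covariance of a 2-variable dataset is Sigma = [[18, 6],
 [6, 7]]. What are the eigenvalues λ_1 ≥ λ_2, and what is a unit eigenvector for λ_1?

Step 1 — characteristic polynomial of 2×2 Sigma:
  det(Sigma - λI) = λ² - trace · λ + det = 0.
  trace = 18 + 7 = 25, det = 18·7 - (6)² = 90.
Step 2 — discriminant:
  Δ = trace² - 4·det = 625 - 360 = 265.
Step 3 — eigenvalues:
  λ = (trace ± √Δ)/2 = (25 ± 16.2788)/2,
  λ_1 = 20.6394,  λ_2 = 4.3606.

Step 4 — unit eigenvector for λ_1: solve (Sigma - λ_1 I)v = 0. First row:
  (18 - 20.6394)·v_x + (6)·v_y = 0, i.e. (-2.6394)·v_x + (6)·v_y = 0,
  so v ∝ (b, λ_1 - a) = (6, 2.6394) = u.
  ||u|| = √((6)² + (2.6394)²) = √(42.9665) ≈ 6.5549,
  v_1 = u/||u|| ≈ (0.9153, 0.4027) (||v_1|| = 1).

λ_1 = 20.6394,  λ_2 = 4.3606;  v_1 ≈ (0.9153, 0.4027)


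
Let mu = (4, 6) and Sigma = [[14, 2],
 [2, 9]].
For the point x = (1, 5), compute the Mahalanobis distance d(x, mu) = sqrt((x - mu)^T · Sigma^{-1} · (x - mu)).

Step 1 — centre the observation: (x - mu) = (-3, -1).

Step 2 — invert Sigma. det(Sigma) = 14·9 - (2)² = 122.
  Sigma^{-1} = (1/det) · [[d, -b], [-b, a]] = [[0.0738, -0.0164],
 [-0.0164, 0.1148]].

Step 3 — form the quadratic (x - mu)^T · Sigma^{-1} · (x - mu):
  Sigma^{-1} · (x - mu) = (-0.2049, -0.0656).
  (x - mu)^T · [Sigma^{-1} · (x - mu)] = (-3)·(-0.2049) + (-1)·(-0.0656) = 0.6803.

Step 4 — take square root: d = √(0.6803) ≈ 0.8248.

d(x, mu) = √(0.6803) ≈ 0.8248


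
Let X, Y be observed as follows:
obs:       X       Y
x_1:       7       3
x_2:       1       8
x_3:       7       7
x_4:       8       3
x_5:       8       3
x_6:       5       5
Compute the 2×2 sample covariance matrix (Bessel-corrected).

Step 1 — column means:
  mean(X) = (7 + 1 + 7 + 8 + 8 + 5) / 6 = 36/6 = 6
  mean(Y) = (3 + 8 + 7 + 3 + 3 + 5) / 6 = 29/6 = 4.8333

Step 2 — sample covariance S[i,j] = (1/(n-1)) · Σ_k (x_{k,i} - mean_i) · (x_{k,j} - mean_j), with n-1 = 5.
  S[X,X] = ((1)·(1) + (-5)·(-5) + (1)·(1) + (2)·(2) + (2)·(2) + (-1)·(-1)) / 5 = 36/5 = 7.2
  S[X,Y] = ((1)·(-1.8333) + (-5)·(3.1667) + (1)·(2.1667) + (2)·(-1.8333) + (2)·(-1.8333) + (-1)·(0.1667)) / 5 = -23/5 = -4.6
  S[Y,Y] = ((-1.8333)·(-1.8333) + (3.1667)·(3.1667) + (2.1667)·(2.1667) + (-1.8333)·(-1.8333) + (-1.8333)·(-1.8333) + (0.1667)·(0.1667)) / 5 = 24.8333/5 = 4.9667

S is symmetric (S[j,i] = S[i,j]). Assembling:

S = [[7.2, -4.6],
 [-4.6, 4.9667]]


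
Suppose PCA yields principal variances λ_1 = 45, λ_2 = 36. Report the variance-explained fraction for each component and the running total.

Step 1 — total variance = trace(Sigma) = Σ λ_i = 45 + 36 = 81.

Step 2 — fraction explained by component i = λ_i / Σ λ:
  PC1: 45/81 = 0.5556
  PC2: 36/81 = 0.4444

Step 3 — cumulative fraction after k components = (λ_1 + ... + λ_k) / Σ λ:
  k = 1: 45/81 = 0.5556
  k = 2: (45 + 36)/81 = 81/81 = 1

Summary (fraction, with percent):

explained: PC1 0.5556 (55.56%), PC2 0.4444 (44.44%);  cumulative: 0.5556, 1


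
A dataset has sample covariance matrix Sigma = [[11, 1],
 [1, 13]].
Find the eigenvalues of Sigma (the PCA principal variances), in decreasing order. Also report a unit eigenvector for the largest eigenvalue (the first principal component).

Step 1 — characteristic polynomial of 2×2 Sigma:
  det(Sigma - λI) = λ² - trace · λ + det = 0.
  trace = 11 + 13 = 24, det = 11·13 - (1)² = 142.
Step 2 — discriminant:
  Δ = trace² - 4·det = 576 - 568 = 8.
Step 3 — eigenvalues:
  λ = (trace ± √Δ)/2 = (24 ± 2.8284)/2,
  λ_1 = 13.4142,  λ_2 = 10.5858.

Step 4 — unit eigenvector for λ_1: solve (Sigma - λ_1 I)v = 0. First row:
  (11 - 13.4142)·v_x + (1)·v_y = 0, i.e. (-2.4142)·v_x + (1)·v_y = 0,
  so v ∝ (b, λ_1 - a) = (1, 2.4142) = u.
  ||u|| = √((1)² + (2.4142)²) = √(6.8284) ≈ 2.6131,
  v_1 = u/||u|| ≈ (0.3827, 0.9239) (||v_1|| = 1).

λ_1 = 13.4142,  λ_2 = 10.5858;  v_1 ≈ (0.3827, 0.9239)


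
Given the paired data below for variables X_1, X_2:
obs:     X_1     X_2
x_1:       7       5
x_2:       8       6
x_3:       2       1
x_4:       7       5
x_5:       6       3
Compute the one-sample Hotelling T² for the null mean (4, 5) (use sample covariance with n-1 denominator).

Step 1 — sample mean vector:
  mean(X_1) = (7 + 8 + 2 + 7 + 6) / 5 = 30/5 = 6
  mean(X_2) = (5 + 6 + 1 + 5 + 3) / 5 = 20/5 = 4
  x̄ = (6, 4),  deviation x̄ - mu_0 = (6, 4) - (4, 5) = (2, -1).

Step 2 — sample covariance matrix, S[i,j] = (1/(n-1)) · Σ_k (x_{k,i} - mean_i) · (x_{k,j} - mean_j), divisor n-1 = 4:
  S[X_1,X_1] = ((1)·(1) + (2)·(2) + (-4)·(-4) + (1)·(1) + (0)·(0)) / 4 = 22/4 = 5.5
  S[X_1,X_2] = ((1)·(1) + (2)·(2) + (-4)·(-3) + (1)·(1) + (0)·(-1)) / 4 = 18/4 = 4.5
  S[X_2,X_2] = ((1)·(1) + (2)·(2) + (-3)·(-3) + (1)·(1) + (-1)·(-1)) / 4 = 16/4 = 4
  S = [[5.5, 4.5],
 [4.5, 4]].

Step 3 — invert S. det(S) = 5.5·4 - (4.5)² = 1.75.
  S^{-1} = (1/det) · [[d, -b], [-b, a]] = [[2.2857, -2.5714],
 [-2.5714, 3.1429]].

Step 4 — quadratic form (x̄ - mu_0)^T · S^{-1} · (x̄ - mu_0):
  S^{-1} · (x̄ - mu_0) = (7.1429, -8.2857),
  (x̄ - mu_0)^T · [...] = (2)·(7.1429) + (-1)·(-8.2857) = 22.5714.

Step 5 — scale by n: T² = 5 · 22.5714 = 112.8571.

T² ≈ 112.8571


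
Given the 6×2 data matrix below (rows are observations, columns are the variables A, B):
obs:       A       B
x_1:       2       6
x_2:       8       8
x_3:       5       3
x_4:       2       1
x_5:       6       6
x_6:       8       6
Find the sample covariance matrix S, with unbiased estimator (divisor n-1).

Step 1 — column means:
  mean(A) = (2 + 8 + 5 + 2 + 6 + 8) / 6 = 31/6 = 5.1667
  mean(B) = (6 + 8 + 3 + 1 + 6 + 6) / 6 = 30/6 = 5

Step 2 — sample covariance S[i,j] = (1/(n-1)) · Σ_k (x_{k,i} - mean_i) · (x_{k,j} - mean_j), with n-1 = 5.
  S[A,A] = ((-3.1667)·(-3.1667) + (2.8333)·(2.8333) + (-0.1667)·(-0.1667) + (-3.1667)·(-3.1667) + (0.8333)·(0.8333) + (2.8333)·(2.8333)) / 5 = 36.8333/5 = 7.3667
  S[A,B] = ((-3.1667)·(1) + (2.8333)·(3) + (-0.1667)·(-2) + (-3.1667)·(-4) + (0.8333)·(1) + (2.8333)·(1)) / 5 = 22/5 = 4.4
  S[B,B] = ((1)·(1) + (3)·(3) + (-2)·(-2) + (-4)·(-4) + (1)·(1) + (1)·(1)) / 5 = 32/5 = 6.4

S is symmetric (S[j,i] = S[i,j]). Assembling:

S = [[7.3667, 4.4],
 [4.4, 6.4]]


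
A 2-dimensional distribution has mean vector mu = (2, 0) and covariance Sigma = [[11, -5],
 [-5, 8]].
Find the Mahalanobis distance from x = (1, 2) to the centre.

Step 1 — centre the observation: (x - mu) = (-1, 2).

Step 2 — invert Sigma. det(Sigma) = 11·8 - (-5)² = 63.
  Sigma^{-1} = (1/det) · [[d, -b], [-b, a]] = [[0.127, 0.0794],
 [0.0794, 0.1746]].

Step 3 — form the quadratic (x - mu)^T · Sigma^{-1} · (x - mu):
  Sigma^{-1} · (x - mu) = (0.0317, 0.2698).
  (x - mu)^T · [Sigma^{-1} · (x - mu)] = (-1)·(0.0317) + (2)·(0.2698) = 0.5079.

Step 4 — take square root: d = √(0.5079) ≈ 0.7127.

d(x, mu) = √(0.5079) ≈ 0.7127


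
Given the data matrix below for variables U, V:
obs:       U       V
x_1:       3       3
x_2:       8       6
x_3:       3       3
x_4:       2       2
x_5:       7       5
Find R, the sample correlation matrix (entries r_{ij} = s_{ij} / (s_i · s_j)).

Step 1 — column means:
  mean(U) = (3 + 8 + 3 + 2 + 7) / 5 = 23/5 = 4.6
  mean(V) = (3 + 6 + 3 + 2 + 5) / 5 = 19/5 = 3.8

Step 2 — sample variances and covariances s[i,j] = (1/(n-1)) · Σ_k (x_{k,i} - mean_i) · (x_{k,j} - mean_j), with n-1 = 4:
  s[U,U] = ((-1.6)·(-1.6) + (3.4)·(3.4) + (-1.6)·(-1.6) + (-2.6)·(-2.6) + (2.4)·(2.4)) / 4 = 29.2/4 = 7.3
  s[U,V] = ((-1.6)·(-0.8) + (3.4)·(2.2) + (-1.6)·(-0.8) + (-2.6)·(-1.8) + (2.4)·(1.2)) / 4 = 17.6/4 = 4.4
  s[V,V] = ((-0.8)·(-0.8) + (2.2)·(2.2) + (-0.8)·(-0.8) + (-1.8)·(-1.8) + (1.2)·(1.2)) / 4 = 10.8/4 = 2.7
  Sample standard deviations s_i = √(s[i,i]):
  s(U) = √(7.3) = 2.7019
  s(V) = √(2.7) = 1.6432

Step 3 — r_{ij} = s_{ij} / (s_i · s_j):
  r[U,U] = 1 (diagonal).
  r[U,V] = 4.4 / (2.7019 · 1.6432) = 4.4 / 4.4396 = 0.9911
  r[V,V] = 1 (diagonal).

R is symmetric with unit diagonal. Assembling:

R = [[1, 0.9911],
 [0.9911, 1]]


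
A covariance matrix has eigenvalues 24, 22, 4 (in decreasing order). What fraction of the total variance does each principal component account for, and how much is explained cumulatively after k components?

Step 1 — total variance = trace(Sigma) = Σ λ_i = 24 + 22 + 4 = 50.

Step 2 — fraction explained by component i = λ_i / Σ λ:
  PC1: 24/50 = 0.48
  PC2: 22/50 = 0.44
  PC3: 4/50 = 0.08

Step 3 — cumulative fraction after k components = (λ_1 + ... + λ_k) / Σ λ:
  k = 1: 24/50 = 0.48
  k = 2: (24 + 22)/50 = 46/50 = 0.92
  k = 3: (24 + 22 + 4)/50 = 50/50 = 1

Summary (fraction, with percent):

explained: PC1 0.48 (48%), PC2 0.44 (44%), PC3 0.08 (8%);  cumulative: 0.48, 0.92, 1


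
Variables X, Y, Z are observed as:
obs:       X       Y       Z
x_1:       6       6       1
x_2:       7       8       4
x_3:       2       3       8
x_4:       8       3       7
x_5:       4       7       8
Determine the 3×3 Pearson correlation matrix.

Step 1 — column means:
  mean(X) = (6 + 7 + 2 + 8 + 4) / 5 = 27/5 = 5.4
  mean(Y) = (6 + 8 + 3 + 3 + 7) / 5 = 27/5 = 5.4
  mean(Z) = (1 + 4 + 8 + 7 + 8) / 5 = 28/5 = 5.6

Step 2 — sample variances and covariances s[i,j] = (1/(n-1)) · Σ_k (x_{k,i} - mean_i) · (x_{k,j} - mean_j), with n-1 = 4:
  s[X,X] = ((0.6)·(0.6) + (1.6)·(1.6) + (-3.4)·(-3.4) + (2.6)·(2.6) + (-1.4)·(-1.4)) / 4 = 23.2/4 = 5.8
  s[X,Y] = ((0.6)·(0.6) + (1.6)·(2.6) + (-3.4)·(-2.4) + (2.6)·(-2.4) + (-1.4)·(1.6)) / 4 = 4.2/4 = 1.05
  s[X,Z] = ((0.6)·(-4.6) + (1.6)·(-1.6) + (-3.4)·(2.4) + (2.6)·(1.4) + (-1.4)·(2.4)) / 4 = -13.2/4 = -3.3
  s[Y,Y] = ((0.6)·(0.6) + (2.6)·(2.6) + (-2.4)·(-2.4) + (-2.4)·(-2.4) + (1.6)·(1.6)) / 4 = 21.2/4 = 5.3
  s[Y,Z] = ((0.6)·(-4.6) + (2.6)·(-1.6) + (-2.4)·(2.4) + (-2.4)·(1.4) + (1.6)·(2.4)) / 4 = -12.2/4 = -3.05
  s[Z,Z] = ((-4.6)·(-4.6) + (-1.6)·(-1.6) + (2.4)·(2.4) + (1.4)·(1.4) + (2.4)·(2.4)) / 4 = 37.2/4 = 9.3
  Sample standard deviations s_i = √(s[i,i]):
  s(X) = √(5.8) = 2.4083
  s(Y) = √(5.3) = 2.3022
  s(Z) = √(9.3) = 3.0496

Step 3 — r_{ij} = s_{ij} / (s_i · s_j):
  r[X,X] = 1 (diagonal).
  r[X,Y] = 1.05 / (2.4083 · 2.3022) = 1.05 / 5.5444 = 0.1894
  r[X,Z] = -3.3 / (2.4083 · 3.0496) = -3.3 / 7.3444 = -0.4493
  r[Y,Y] = 1 (diagonal).
  r[Y,Z] = -3.05 / (2.3022 · 3.0496) = -3.05 / 7.0207 = -0.4344
  r[Z,Z] = 1 (diagonal).

R is symmetric with unit diagonal. Assembling:

R = [[1, 0.1894, -0.4493],
 [0.1894, 1, -0.4344],
 [-0.4493, -0.4344, 1]]


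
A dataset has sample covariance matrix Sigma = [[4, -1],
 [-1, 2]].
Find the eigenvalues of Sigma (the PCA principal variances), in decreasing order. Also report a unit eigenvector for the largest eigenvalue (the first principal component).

Step 1 — characteristic polynomial of 2×2 Sigma:
  det(Sigma - λI) = λ² - trace · λ + det = 0.
  trace = 4 + 2 = 6, det = 4·2 - (-1)² = 7.
Step 2 — discriminant:
  Δ = trace² - 4·det = 36 - 28 = 8.
Step 3 — eigenvalues:
  λ = (trace ± √Δ)/2 = (6 ± 2.8284)/2,
  λ_1 = 4.4142,  λ_2 = 1.5858.

Step 4 — unit eigenvector for λ_1: solve (Sigma - λ_1 I)v = 0. First row:
  (4 - 4.4142)·v_x + (-1)·v_y = 0, i.e. (-0.4142)·v_x + (-1)·v_y = 0,
  so v ∝ (b, λ_1 - a) = (-1, 0.4142); multiply by -1 so the first entry is positive: u = (1, -0.4142).
  ||u|| = √((1)² + (-0.4142)²) = √(1.1716) ≈ 1.0824,
  v_1 = u/||u|| ≈ (0.9239, -0.3827) (||v_1|| = 1).

λ_1 = 4.4142,  λ_2 = 1.5858;  v_1 ≈ (0.9239, -0.3827)


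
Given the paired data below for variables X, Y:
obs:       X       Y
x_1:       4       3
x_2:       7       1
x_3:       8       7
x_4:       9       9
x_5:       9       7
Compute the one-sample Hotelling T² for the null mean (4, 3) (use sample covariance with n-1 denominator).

Step 1 — sample mean vector:
  mean(X) = (4 + 7 + 8 + 9 + 9) / 5 = 37/5 = 7.4
  mean(Y) = (3 + 1 + 7 + 9 + 7) / 5 = 27/5 = 5.4
  x̄ = (7.4, 5.4),  deviation x̄ - mu_0 = (7.4, 5.4) - (4, 3) = (3.4, 2.4).

Step 2 — sample covariance matrix, S[i,j] = (1/(n-1)) · Σ_k (x_{k,i} - mean_i) · (x_{k,j} - mean_j), divisor n-1 = 4:
  S[X,X] = ((-3.4)·(-3.4) + (-0.4)·(-0.4) + (0.6)·(0.6) + (1.6)·(1.6) + (1.6)·(1.6)) / 4 = 17.2/4 = 4.3
  S[X,Y] = ((-3.4)·(-2.4) + (-0.4)·(-4.4) + (0.6)·(1.6) + (1.6)·(3.6) + (1.6)·(1.6)) / 4 = 19.2/4 = 4.8
  S[Y,Y] = ((-2.4)·(-2.4) + (-4.4)·(-4.4) + (1.6)·(1.6) + (3.6)·(3.6) + (1.6)·(1.6)) / 4 = 43.2/4 = 10.8
  S = [[4.3, 4.8],
 [4.8, 10.8]].

Step 3 — invert S. det(S) = 4.3·10.8 - (4.8)² = 23.4.
  S^{-1} = (1/det) · [[d, -b], [-b, a]] = [[0.4615, -0.2051],
 [-0.2051, 0.1838]].

Step 4 — quadratic form (x̄ - mu_0)^T · S^{-1} · (x̄ - mu_0):
  S^{-1} · (x̄ - mu_0) = (1.0769, -0.2564),
  (x̄ - mu_0)^T · [...] = (3.4)·(1.0769) + (2.4)·(-0.2564) = 3.0462.

Step 5 — scale by n: T² = 5 · 3.0462 = 15.2308.

T² ≈ 15.2308


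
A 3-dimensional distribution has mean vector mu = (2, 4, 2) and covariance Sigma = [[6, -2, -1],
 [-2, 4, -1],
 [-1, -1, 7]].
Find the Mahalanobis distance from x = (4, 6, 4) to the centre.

Step 1 — centre the observation: (x - mu) = (2, 2, 2).

Step 2 — invert Sigma (cofactor / det for 3×3, or solve directly):
  Sigma^{-1} = [[0.2143, 0.119, 0.0476],
 [0.119, 0.3254, 0.0635],
 [0.0476, 0.0635, 0.1587]].

Step 3 — form the quadratic (x - mu)^T · Sigma^{-1} · (x - mu):
  Sigma^{-1} · (x - mu) = (0.7619, 1.0159, 0.5397).
  (x - mu)^T · [Sigma^{-1} · (x - mu)] = (2)·(0.7619) + (2)·(1.0159) + (2)·(0.5397) = 4.6349.

Step 4 — take square root: d = √(4.6349) ≈ 2.1529.

d(x, mu) = √(4.6349) ≈ 2.1529


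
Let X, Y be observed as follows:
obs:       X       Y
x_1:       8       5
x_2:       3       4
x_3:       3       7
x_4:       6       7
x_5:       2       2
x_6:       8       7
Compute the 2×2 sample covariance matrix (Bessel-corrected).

Step 1 — column means:
  mean(X) = (8 + 3 + 3 + 6 + 2 + 8) / 6 = 30/6 = 5
  mean(Y) = (5 + 4 + 7 + 7 + 2 + 7) / 6 = 32/6 = 5.3333

Step 2 — sample covariance S[i,j] = (1/(n-1)) · Σ_k (x_{k,i} - mean_i) · (x_{k,j} - mean_j), with n-1 = 5.
  S[X,X] = ((3)·(3) + (-2)·(-2) + (-2)·(-2) + (1)·(1) + (-3)·(-3) + (3)·(3)) / 5 = 36/5 = 7.2
  S[X,Y] = ((3)·(-0.3333) + (-2)·(-1.3333) + (-2)·(1.6667) + (1)·(1.6667) + (-3)·(-3.3333) + (3)·(1.6667)) / 5 = 15/5 = 3
  S[Y,Y] = ((-0.3333)·(-0.3333) + (-1.3333)·(-1.3333) + (1.6667)·(1.6667) + (1.6667)·(1.6667) + (-3.3333)·(-3.3333) + (1.6667)·(1.6667)) / 5 = 21.3333/5 = 4.2667

S is symmetric (S[j,i] = S[i,j]). Assembling:

S = [[7.2, 3],
 [3, 4.2667]]


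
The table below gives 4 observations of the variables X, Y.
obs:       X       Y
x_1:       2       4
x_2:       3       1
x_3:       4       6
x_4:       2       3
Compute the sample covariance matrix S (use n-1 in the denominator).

Step 1 — column means:
  mean(X) = (2 + 3 + 4 + 2) / 4 = 11/4 = 2.75
  mean(Y) = (4 + 1 + 6 + 3) / 4 = 14/4 = 3.5

Step 2 — sample covariance S[i,j] = (1/(n-1)) · Σ_k (x_{k,i} - mean_i) · (x_{k,j} - mean_j), with n-1 = 3.
  S[X,X] = ((-0.75)·(-0.75) + (0.25)·(0.25) + (1.25)·(1.25) + (-0.75)·(-0.75)) / 3 = 2.75/3 = 0.9167
  S[X,Y] = ((-0.75)·(0.5) + (0.25)·(-2.5) + (1.25)·(2.5) + (-0.75)·(-0.5)) / 3 = 2.5/3 = 0.8333
  S[Y,Y] = ((0.5)·(0.5) + (-2.5)·(-2.5) + (2.5)·(2.5) + (-0.5)·(-0.5)) / 3 = 13/3 = 4.3333

S is symmetric (S[j,i] = S[i,j]). Assembling:

S = [[0.9167, 0.8333],
 [0.8333, 4.3333]]


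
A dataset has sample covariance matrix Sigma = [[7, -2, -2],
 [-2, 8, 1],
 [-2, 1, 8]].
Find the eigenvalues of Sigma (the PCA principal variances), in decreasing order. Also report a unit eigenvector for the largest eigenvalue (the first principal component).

Step 1 — characteristic polynomial p(λ) = det(λI - Sigma) = λ³ - tr·λ² + c_1·λ - det, where tr = trace, c_1 = sum of the principal 2×2 minors, det = det(Sigma):
  tr = 7 + 8 + 8 = 23,
  c_1 = (7·8 - (-2)²) + (7·8 - (-2)²) + (8·8 - (1)²) = 52 + 52 + 63 = 167,
  det = 7·(8·8 - (1)²) - (-2)·((-2)·8 - (1)·(-2)) + (-2)·((-2)·(1) - 8·(-2)) = 7·(63) - (-2)·(-14) + (-2)·(14) = 385.
  So p(λ) = λ³ - 23λ² + 167λ - 385.
Step 2 — look for an integer root (rational root theorem: any rational root is an integer divisor of 385). Testing λ = 5:
  p(5) = 125 - 575 + 835 - 385 = 0  ✓
  Dividing out (λ - 5): p(λ) = (λ - 5)(λ² - 18λ + 77).
Step 3 — remaining eigenvalues from the quadratic λ² - 18λ + 77 = 0:
  Δ = 18² - 4·77 = 324 - 308 = 16,  λ = (18 ± √16)/2 = (18 ± 4)/2 = 11 or 7.
  Sorted: λ_1 = 11,  λ_2 = 7,  λ_3 = 5  (check: sum = 23 = tr ✓).

Step 4 — unit eigenvector for λ_1 = 11: v spans the null space of (Sigma - λ_1 I), whose rows are
  r_1 = (-4, -2, -2),  r_2 = (-2, -3, 1),  r_3 = (-2, 1, -3).
  v is orthogonal to every row, so take v ∝ r_1 × r_2 = ((-2)·(1) - (-2)·(-3), (-2)·(-2) - (-4)·(1), (-4)·(-3) - (-2)·(-2)) = (-8, 8, 8).
  Rescale (divide by 8; multiply by -1 so the first nonzero entry is positive): u = (1, -1, -1).
  ||u|| = √((1)² + (-1)² + (-1)²) = √(3) ≈ 1.7321,  v_1 = u/||u|| ≈ (0.5774, -0.5774, -0.5774) (||v_1|| = 1).

λ_1 = 11,  λ_2 = 7,  λ_3 = 5;  v_1 ≈ (0.5774, -0.5774, -0.5774)


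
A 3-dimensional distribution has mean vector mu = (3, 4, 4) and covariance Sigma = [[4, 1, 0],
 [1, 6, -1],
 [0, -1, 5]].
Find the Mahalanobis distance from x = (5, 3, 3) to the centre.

Step 1 — centre the observation: (x - mu) = (2, -1, -1).

Step 2 — invert Sigma (cofactor / det for 3×3, or solve directly):
  Sigma^{-1} = [[0.2613, -0.045, -0.009],
 [-0.045, 0.1802, 0.036],
 [-0.009, 0.036, 0.2072]].

Step 3 — form the quadratic (x - mu)^T · Sigma^{-1} · (x - mu):
  Sigma^{-1} · (x - mu) = (0.5766, -0.3063, -0.2613).
  (x - mu)^T · [Sigma^{-1} · (x - mu)] = (2)·(0.5766) + (-1)·(-0.3063) + (-1)·(-0.2613) = 1.7207.

Step 4 — take square root: d = √(1.7207) ≈ 1.3118.

d(x, mu) = √(1.7207) ≈ 1.3118
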